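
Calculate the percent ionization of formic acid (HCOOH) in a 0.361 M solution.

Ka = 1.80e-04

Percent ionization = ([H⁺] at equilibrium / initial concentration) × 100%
Percent ionization = 2.21%

Let x = [H⁺]. Ka = x²/(C - x) ⇒ x² + (1.80e-04)x - (1.80e-04)(0.361) = 0. x = 7.9715e-03. Percent = (7.9715e-03/0.361) × 100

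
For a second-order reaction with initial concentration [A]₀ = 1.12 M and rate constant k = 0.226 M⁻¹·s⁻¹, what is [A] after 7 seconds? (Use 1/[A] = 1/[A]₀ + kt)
0.4041 M

1/[A] = 1/[A]₀ + k·t = 1/1.12 + (0.226)·(7) = 0.8929 + 1.5820 = 2.4749
[A] = 1/2.4749 = 0.4041 M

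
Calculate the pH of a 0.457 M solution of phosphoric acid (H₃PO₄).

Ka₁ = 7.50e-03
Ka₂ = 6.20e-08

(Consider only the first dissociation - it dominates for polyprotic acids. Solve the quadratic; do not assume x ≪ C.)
pH = 1.26

x² + Ka₁·x − Ka₁·C = 0 with Ka₁ = 7.50e-03, C = 0.457.
x = (−Ka₁ + √(Ka₁² + 4·Ka₁·C))/2 = 5.4915e-02 M, so pH = 1.26.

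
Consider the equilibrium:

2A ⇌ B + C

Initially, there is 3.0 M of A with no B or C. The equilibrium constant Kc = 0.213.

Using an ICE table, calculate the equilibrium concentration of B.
[B] = 0.720 M

ICE: [A] = 3.0 − 2x, [B] = [C] = x.
Kc = x²/(3.0 − 2x)² = 0.213 ⇒ √Kc = x/(3.0 − 2x).
x = √0.213·3.0/(1 + 2√0.213) = 0.46152·3.0/1.923 = 0.71998.
[B] = x = 0.720 M.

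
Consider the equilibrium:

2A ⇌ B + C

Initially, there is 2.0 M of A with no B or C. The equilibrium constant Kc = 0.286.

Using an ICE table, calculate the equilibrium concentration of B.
[B] = 0.517 M

ICE: [A] = 2.0 − 2x, [B] = [C] = x.
Kc = x²/(2.0 − 2x)² = 0.286 ⇒ √Kc = x/(2.0 − 2x).
x = √0.286·2.0/(1 + 2√0.286) = 0.53479·2.0/2.0696 = 0.51681.
[B] = x = 0.517 M.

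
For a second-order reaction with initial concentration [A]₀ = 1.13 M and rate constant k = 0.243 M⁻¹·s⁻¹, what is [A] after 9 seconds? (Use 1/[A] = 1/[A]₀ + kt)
0.3255 M

1/[A] = 1/[A]₀ + k·t = 1/1.13 + (0.243)·(9) = 0.8850 + 2.1870 = 3.0720
[A] = 1/3.0720 = 0.3255 M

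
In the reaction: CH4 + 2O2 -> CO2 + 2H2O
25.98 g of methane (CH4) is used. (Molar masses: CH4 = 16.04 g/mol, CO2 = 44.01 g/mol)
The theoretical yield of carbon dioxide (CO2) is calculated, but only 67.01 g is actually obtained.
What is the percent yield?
Moles of CH4 = 25.98 g ÷ 16.04 g/mol = 1.6197 mol
Mole ratio: 1 mol CO2 / 1 mol CH4
Moles of CO2 = 1.6197 × (1/1) = 1.6197 mol
Theoretical yield = 1.6197 mol × 44.01 g/mol = 71.283 g
Actual yield = 67.01 g
Percent yield = (67.01 / 71.283) × 100% = 94.0%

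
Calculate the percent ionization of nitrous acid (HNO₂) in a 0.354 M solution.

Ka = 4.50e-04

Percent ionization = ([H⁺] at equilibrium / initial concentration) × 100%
Percent ionization = 3.5%

Let x = [H⁺]. Ka = x²/(C - x) ⇒ x² + (4.50e-04)x - (4.50e-04)(0.354) = 0. x = 1.2398e-02. Percent = (1.2398e-02/0.354) × 100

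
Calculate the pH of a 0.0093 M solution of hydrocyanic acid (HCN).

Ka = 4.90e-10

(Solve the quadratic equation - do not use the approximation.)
pH = 5.67

x² + Ka×x - Ka×C = 0. Using quadratic formula: [H⁺] = 2.1345e-06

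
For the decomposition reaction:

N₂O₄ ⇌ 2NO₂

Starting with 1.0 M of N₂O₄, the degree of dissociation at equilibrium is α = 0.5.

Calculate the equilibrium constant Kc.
K_c = 2.0000

x = α·[A]₀ = 0.5 × 1.0 = 0.5 M dissociated.
At eq: [N₂O₄] = 1.0 − 0.5 = 0.5 M; [NO₂] = 2x = 1 M.
Kc = [NO₂]²/[N₂O₄] = (1)²/0.5 = 2.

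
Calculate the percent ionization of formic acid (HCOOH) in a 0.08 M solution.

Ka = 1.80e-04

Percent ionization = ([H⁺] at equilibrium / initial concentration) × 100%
Percent ionization = 4.63%

Let x = [H⁺]. Ka = x²/(C - x) ⇒ x² + (1.80e-04)x - (1.80e-04)(0.08) = 0. x = 3.7058e-03. Percent = (3.7058e-03/0.08) × 100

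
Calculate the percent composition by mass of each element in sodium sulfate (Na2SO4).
Na: 32.37%, S: 22.58%, O: 45.05%

Molar mass of Na2SO4 = 142.05 g/mol
% Na = (2 × 22.99) / 142.05 × 100% = 45.98 / 142.05 × 100% = 32.37%
% S = (1 × 32.07) / 142.05 × 100% = 32.07 / 142.05 × 100% = 22.58%
% O = (4 × 16.0) / 142.05 × 100% = 64 / 142.05 × 100% = 45.05%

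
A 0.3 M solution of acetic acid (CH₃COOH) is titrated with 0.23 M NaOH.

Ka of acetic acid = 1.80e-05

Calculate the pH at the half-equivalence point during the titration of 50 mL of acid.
pH = pKa = 4.74

At the half-equivalence point, [HA] = [A⁻], so by Henderson–Hasselbalch pH = pKa + log(1) = pKa.
pKa = −log(1.80e-05) = 4.74.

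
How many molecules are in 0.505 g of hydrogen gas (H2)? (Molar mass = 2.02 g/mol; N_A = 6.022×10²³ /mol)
Moles = 0.505 g ÷ 2.02 g/mol = 0.25 mol
Molecules = 0.25 mol × 6.022×10²³ /mol = 1.506e+23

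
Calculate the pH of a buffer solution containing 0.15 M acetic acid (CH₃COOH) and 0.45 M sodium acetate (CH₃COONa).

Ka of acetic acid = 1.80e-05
pH = 5.22

pKa = -log(1.80e-05) = 4.74. pH = pKa + log([A⁻]/[HA]) = 4.74 + log(0.45/0.15)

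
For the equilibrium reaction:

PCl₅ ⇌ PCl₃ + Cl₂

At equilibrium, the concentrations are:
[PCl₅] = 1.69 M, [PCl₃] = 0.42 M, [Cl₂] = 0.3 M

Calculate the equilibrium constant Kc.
K_c = 0.0746

Kc = ([PCl₃] × [Cl₂]) / ([PCl₅])
   = ((0.42)·(0.3)) / ((1.69))
   = 0.126 / 1.69 = 0.0746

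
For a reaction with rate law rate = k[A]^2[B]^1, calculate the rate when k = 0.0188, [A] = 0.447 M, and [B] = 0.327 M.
0.001228 M/s

rate = k·[A]^2·[B]^1 = 0.0188·(0.447)^2·(0.327)^1 = 0.0188·0.199809·0.327 = 0.001228 M/s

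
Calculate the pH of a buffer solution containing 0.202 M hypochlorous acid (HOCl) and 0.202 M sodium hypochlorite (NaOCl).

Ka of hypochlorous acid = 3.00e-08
pH = 7.52

pKa = -log(3.00e-08) = 7.52. pH = pKa + log([A⁻]/[HA]) = 7.52 + log(0.202/0.202)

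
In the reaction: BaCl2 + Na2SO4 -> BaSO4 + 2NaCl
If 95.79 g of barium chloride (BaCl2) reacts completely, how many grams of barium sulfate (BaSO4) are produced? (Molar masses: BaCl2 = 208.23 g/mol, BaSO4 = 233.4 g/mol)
Moles of BaCl2 = 95.79 g ÷ 208.23 g/mol = 0.46002 mol
Mole ratio: 1 mol BaSO4 / 1 mol BaCl2
Moles of BaSO4 = 0.46002 × (1/1) = 0.46002 mol
Mass of BaSO4 = 0.46002 mol × 233.4 g/mol = 107.4 g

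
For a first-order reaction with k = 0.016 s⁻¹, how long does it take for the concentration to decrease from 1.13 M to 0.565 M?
43.32 s

From ln[A] = ln[A]₀ - k·t: t = ln([A]₀/[A])/k = ln(1.13/0.565)/0.016 = ln(2.0000)/0.016 = 0.6931/0.016 = 43.32 s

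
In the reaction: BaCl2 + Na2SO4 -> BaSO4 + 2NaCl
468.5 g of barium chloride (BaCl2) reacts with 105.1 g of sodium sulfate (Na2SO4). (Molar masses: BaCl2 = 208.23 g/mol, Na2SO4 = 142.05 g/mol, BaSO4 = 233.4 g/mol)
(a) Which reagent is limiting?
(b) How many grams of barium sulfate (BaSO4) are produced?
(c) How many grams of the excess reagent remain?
(a) Na2SO4, (b) 172.7 g, (c) 314.4 g

Moles of BaCl2 = 468.5 g ÷ 208.23 g/mol = 2.24992 mol
Moles of Na2SO4 = 105.1 g ÷ 142.05 g/mol = 0.73988 mol
Moles ÷ coefficient: BaCl2: 2.24992/1 = 2.25, Na2SO4: 0.73988/1 = 0.7399
(a) Na2SO4 has the smaller value, so Na2SO4 is the limiting reagent.
(b) Moles of BaSO4 = 0.73988 mol Na2SO4 × (1/1) = 0.73988 mol; mass = 0.73988 mol × 233.4 g/mol = 172.7 g
(c) BaCl2 consumed = 0.73988 × (1/1) = 0.73988 mol; remaining = 2.24992 − 0.73988 = 1.51004 mol; mass = 1.51004 mol × 208.23 g/mol = 314.4 g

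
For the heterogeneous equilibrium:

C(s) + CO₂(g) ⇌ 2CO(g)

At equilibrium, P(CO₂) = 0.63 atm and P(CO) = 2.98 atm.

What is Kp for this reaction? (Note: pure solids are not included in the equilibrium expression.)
K_p = 14.096

Solid C is excluded.
Kp = P(CO)²/P(CO₂) = (2.98)²/0.63 = 8.88/0.63 = 14.096.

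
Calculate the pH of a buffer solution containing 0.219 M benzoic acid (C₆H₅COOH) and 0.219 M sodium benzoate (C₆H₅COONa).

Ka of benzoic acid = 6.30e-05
pH = 4.20

pKa = -log(6.30e-05) = 4.20. pH = pKa + log([A⁻]/[HA]) = 4.20 + log(0.219/0.219)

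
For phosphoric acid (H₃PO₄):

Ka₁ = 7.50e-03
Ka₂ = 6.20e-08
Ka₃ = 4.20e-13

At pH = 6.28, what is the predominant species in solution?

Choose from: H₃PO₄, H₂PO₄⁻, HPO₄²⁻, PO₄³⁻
H₂PO₄⁻

pKa1 = 2.12, pKa2 = 7.21, pKa3 = 12.38. Each pKa is the crossover between adjacent species; pH = 6.28 lies in the region where H₂PO₄⁻ predominates.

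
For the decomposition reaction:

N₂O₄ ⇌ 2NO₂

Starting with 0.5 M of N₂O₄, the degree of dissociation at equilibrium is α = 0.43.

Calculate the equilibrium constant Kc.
K_c = 0.6488

x = α·[A]₀ = 0.43 × 0.5 = 0.215 M dissociated.
At eq: [N₂O₄] = 0.5 − 0.215 = 0.285 M; [NO₂] = 2x = 0.43 M.
Kc = [NO₂]²/[N₂O₄] = (0.43)²/0.285 = 0.6488.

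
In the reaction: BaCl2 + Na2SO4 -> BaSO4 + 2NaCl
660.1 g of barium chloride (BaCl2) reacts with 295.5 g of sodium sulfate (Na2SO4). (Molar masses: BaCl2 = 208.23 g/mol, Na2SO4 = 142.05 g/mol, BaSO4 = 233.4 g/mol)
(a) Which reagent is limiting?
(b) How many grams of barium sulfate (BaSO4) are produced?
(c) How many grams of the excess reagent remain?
(a) Na2SO4, (b) 485.5 g, (c) 226.9 g

Moles of BaCl2 = 660.1 g ÷ 208.23 g/mol = 3.17005 mol
Moles of Na2SO4 = 295.5 g ÷ 142.05 g/mol = 2.08025 mol
Moles ÷ coefficient: BaCl2: 3.17005/1 = 3.17, Na2SO4: 2.08025/1 = 2.08
(a) Na2SO4 has the smaller value, so Na2SO4 is the limiting reagent.
(b) Moles of BaSO4 = 2.08025 mol Na2SO4 × (1/1) = 2.08025 mol; mass = 2.08025 mol × 233.4 g/mol = 485.5 g
(c) BaCl2 consumed = 2.08025 × (1/1) = 2.08025 mol; remaining = 3.17005 − 2.08025 = 1.0898 mol; mass = 1.0898 mol × 208.23 g/mol = 226.9 g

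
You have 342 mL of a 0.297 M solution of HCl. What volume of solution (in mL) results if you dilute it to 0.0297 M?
Using M₁V₁ = M₂V₂:
0.297 × 342 = 0.0297 × V₂
V₂ = (0.297 × 342) / 0.0297 = 3420 mL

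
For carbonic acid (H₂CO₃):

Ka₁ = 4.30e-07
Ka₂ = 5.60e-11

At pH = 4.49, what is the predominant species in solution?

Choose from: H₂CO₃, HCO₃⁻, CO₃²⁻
H₂CO₃

pKa1 = 6.37, pKa2 = 10.25. Each pKa is the crossover between adjacent species; pH = 4.49 lies in the region where H₂CO₃ predominates.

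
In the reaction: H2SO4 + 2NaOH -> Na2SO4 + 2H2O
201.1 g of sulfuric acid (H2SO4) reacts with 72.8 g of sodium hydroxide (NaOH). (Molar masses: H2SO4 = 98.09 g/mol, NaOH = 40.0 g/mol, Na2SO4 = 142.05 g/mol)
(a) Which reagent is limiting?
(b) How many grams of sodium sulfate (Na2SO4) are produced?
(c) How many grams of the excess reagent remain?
(a) NaOH, (b) 129.3 g, (c) 111.8 g

Moles of H2SO4 = 201.1 g ÷ 98.09 g/mol = 2.05016 mol
Moles of NaOH = 72.8 g ÷ 40.0 g/mol = 1.82 mol
Moles ÷ coefficient: H2SO4: 2.05016/1 = 2.05, NaOH: 1.82/2 = 0.91
(a) NaOH has the smaller value, so NaOH is the limiting reagent.
(b) Moles of Na2SO4 = 1.82 mol NaOH × (1/2) = 0.91 mol; mass = 0.91 mol × 142.05 g/mol = 129.3 g
(c) H2SO4 consumed = 1.82 × (1/2) = 0.91 mol; remaining = 2.05016 − 0.91 = 1.14016 mol; mass = 1.14016 mol × 98.09 g/mol = 111.8 g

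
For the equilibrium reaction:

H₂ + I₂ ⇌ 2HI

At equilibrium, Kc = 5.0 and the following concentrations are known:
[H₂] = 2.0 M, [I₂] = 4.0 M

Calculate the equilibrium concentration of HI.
[HI] = 6.3246 M

Kc = ([HI]^2) / ([H₂] × [I₂]) = 5.0
[HI]^2 = Kc · (reactant terms)/(other product terms) = 5.0 · 8 / 1 = 40
[HI] = (40)^(1/2) = 6.3246 M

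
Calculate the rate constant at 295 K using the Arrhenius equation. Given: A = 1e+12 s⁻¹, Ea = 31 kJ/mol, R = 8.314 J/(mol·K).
3.24e+06 s⁻¹

k = A·exp(-Ea/(R·T)) = 1e+12·exp(-31000/(8.314·295)) = 1e+12·exp(-12.6395) = 1e+12·3.2414e-06 = 3.24e+06 s⁻¹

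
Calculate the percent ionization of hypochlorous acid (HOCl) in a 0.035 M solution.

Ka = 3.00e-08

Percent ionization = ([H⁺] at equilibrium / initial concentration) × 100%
Percent ionization = 0.0925%

Let x = [H⁺]. Ka = x²/(C - x) ⇒ x² + (3.00e-08)x - (3.00e-08)(0.035) = 0. x = 3.2389e-05. Percent = (3.2389e-05/0.035) × 100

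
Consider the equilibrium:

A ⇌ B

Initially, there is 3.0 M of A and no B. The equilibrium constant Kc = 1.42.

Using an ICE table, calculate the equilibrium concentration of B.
[B] = 1.760 M

ICE: [A] = 3.0 − x, [B] = x.
Kc = x/(3.0 − x) = 1.42 ⇒ x = 1.42·3.0/(1 + 1.42) = 4.26/2.42 = 1.76.
[B] = x = 1.760 M.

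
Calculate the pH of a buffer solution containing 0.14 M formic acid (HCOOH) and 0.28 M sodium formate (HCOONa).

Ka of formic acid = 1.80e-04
pH = 4.05

pKa = -log(1.80e-04) = 3.74. pH = pKa + log([A⁻]/[HA]) = 3.74 + log(0.28/0.14)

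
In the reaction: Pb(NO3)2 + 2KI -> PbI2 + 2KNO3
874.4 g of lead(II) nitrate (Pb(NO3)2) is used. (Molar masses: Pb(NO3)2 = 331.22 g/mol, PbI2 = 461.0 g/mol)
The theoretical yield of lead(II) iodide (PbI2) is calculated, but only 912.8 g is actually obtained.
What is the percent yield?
Moles of Pb(NO3)2 = 874.4 g ÷ 331.22 g/mol = 2.63994 mol
Mole ratio: 1 mol PbI2 / 1 mol Pb(NO3)2
Moles of PbI2 = 2.63994 × (1/1) = 2.63994 mol
Theoretical yield = 2.63994 mol × 461.0 g/mol = 1217 g
Actual yield = 912.8 g
Percent yield = (912.8 / 1217) × 100% = 75.0%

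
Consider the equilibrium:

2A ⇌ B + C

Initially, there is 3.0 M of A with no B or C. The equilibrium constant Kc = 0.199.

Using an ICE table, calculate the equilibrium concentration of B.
[B] = 0.707 M

ICE: [A] = 3.0 − 2x, [B] = [C] = x.
Kc = x²/(3.0 − 2x)² = 0.199 ⇒ √Kc = x/(3.0 − 2x).
x = √0.199·3.0/(1 + 2√0.199) = 0.44609·3.0/1.8922 = 0.70727.
[B] = x = 0.707 M.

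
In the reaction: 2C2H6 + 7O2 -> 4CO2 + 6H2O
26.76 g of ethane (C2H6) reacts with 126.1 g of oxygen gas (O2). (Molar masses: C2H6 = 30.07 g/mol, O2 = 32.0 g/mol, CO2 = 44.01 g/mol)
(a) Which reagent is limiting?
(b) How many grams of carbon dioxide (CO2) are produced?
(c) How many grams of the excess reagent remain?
(a) C2H6, (b) 78.33 g, (c) 26.43 g

Moles of C2H6 = 26.76 g ÷ 30.07 g/mol = 0.889924 mol
Moles of O2 = 126.1 g ÷ 32.0 g/mol = 3.94062 mol
Moles ÷ coefficient: C2H6: 0.889924/2 = 0.445, O2: 3.94062/7 = 0.5629
(a) C2H6 has the smaller value, so C2H6 is the limiting reagent.
(b) Moles of CO2 = 0.889924 mol C2H6 × (4/2) = 1.77985 mol; mass = 1.77985 mol × 44.01 g/mol = 78.33 g
(c) O2 consumed = 0.889924 × (7/2) = 3.11473 mol; remaining = 3.94062 − 3.11473 = 0.825893 mol; mass = 0.825893 mol × 32.0 g/mol = 26.43 g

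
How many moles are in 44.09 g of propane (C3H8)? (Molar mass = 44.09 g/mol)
Moles = 44.09 g ÷ 44.09 g/mol = 1 mol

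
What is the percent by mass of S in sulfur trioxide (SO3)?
Mass of S in formula = 32.07 × 1 = 32.07 g/mol
Molar mass = 80.07 g/mol
% S = (32.07/80.07) × 100% = 40.05%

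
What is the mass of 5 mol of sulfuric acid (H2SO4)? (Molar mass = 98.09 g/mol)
Mass = 5 mol × 98.09 g/mol = 490.5 g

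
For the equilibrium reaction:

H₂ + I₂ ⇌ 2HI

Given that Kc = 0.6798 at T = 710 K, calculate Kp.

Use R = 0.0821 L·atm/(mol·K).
K_p = 0.6798

Δn = (moles gaseous products) − (moles gaseous reactants) = 0
T = 710 K; RT = 0.0821 × 710 = 58.291
Kp = Kc·(RT)^Δn = 0.6798 × (58.291)^0 = 0.6798 × 1 = 0.6798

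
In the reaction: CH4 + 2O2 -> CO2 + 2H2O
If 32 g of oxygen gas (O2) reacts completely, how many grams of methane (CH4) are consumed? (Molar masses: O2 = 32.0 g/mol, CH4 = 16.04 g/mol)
Moles of O2 = 32 g ÷ 32.0 g/mol = 1 mol
Mole ratio: 1 mol CH4 / 2 mol O2
Moles of CH4 = 1 × (1/2) = 0.5 mol
Mass of CH4 = 0.5 mol × 16.04 g/mol = 8.02 g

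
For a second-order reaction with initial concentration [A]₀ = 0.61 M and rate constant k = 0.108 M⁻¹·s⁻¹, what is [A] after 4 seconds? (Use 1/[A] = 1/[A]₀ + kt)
0.4828 M

1/[A] = 1/[A]₀ + k·t = 1/0.61 + (0.108)·(4) = 1.6393 + 0.4320 = 2.0713
[A] = 1/2.0713 = 0.4828 M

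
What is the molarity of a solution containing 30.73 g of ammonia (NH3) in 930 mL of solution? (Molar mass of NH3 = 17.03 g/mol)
Moles of NH3 = 30.73 g ÷ 17.03 g/mol = 1.80446 mol
Volume = 930 mL = 0.93 L
Molarity = 1.80446 mol ÷ 0.93 L = 1.94 M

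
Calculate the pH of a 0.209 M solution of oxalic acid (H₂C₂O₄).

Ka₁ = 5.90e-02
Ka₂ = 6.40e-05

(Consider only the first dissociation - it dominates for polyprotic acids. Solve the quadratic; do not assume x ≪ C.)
pH = 1.07

x² + Ka₁·x − Ka₁·C = 0 with Ka₁ = 5.90e-02, C = 0.209.
x = (−Ka₁ + √(Ka₁² + 4·Ka₁·C))/2 = 8.5397e-02 M, so pH = 1.07.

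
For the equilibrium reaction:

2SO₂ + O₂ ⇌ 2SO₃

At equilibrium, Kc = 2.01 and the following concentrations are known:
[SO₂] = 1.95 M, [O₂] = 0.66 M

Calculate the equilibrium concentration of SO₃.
[SO₃] = 2.2460 M

Kc = ([SO₃]^2) / ([SO₂]^2 × [O₂]) = 2.01
[SO₃]^2 = Kc · (reactant terms)/(other product terms) = 2.01 · 2.5097 / 1 = 5.0444
[SO₃] = (5.0444)^(1/2) = 2.2460 M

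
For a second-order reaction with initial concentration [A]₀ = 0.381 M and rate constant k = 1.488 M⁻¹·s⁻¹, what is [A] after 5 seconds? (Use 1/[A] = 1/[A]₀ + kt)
0.0994 M

1/[A] = 1/[A]₀ + k·t = 1/0.381 + (1.488)·(5) = 2.6247 + 7.4400 = 10.0647
[A] = 1/10.0647 = 0.0994 M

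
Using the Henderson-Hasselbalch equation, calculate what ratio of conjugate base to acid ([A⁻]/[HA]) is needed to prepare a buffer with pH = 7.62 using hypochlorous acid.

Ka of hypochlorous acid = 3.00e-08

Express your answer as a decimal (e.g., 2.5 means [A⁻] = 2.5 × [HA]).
[A⁻]/[HA] = 1.251

pKa = −log(3.00e-08) = 7.5229. pH = pKa + log([A⁻]/[HA]). 7.62 = 7.5229 + log(ratio). log(ratio) = 7.62 − 7.5229 = 0.0971. ratio = 10^(0.0971) = 1.251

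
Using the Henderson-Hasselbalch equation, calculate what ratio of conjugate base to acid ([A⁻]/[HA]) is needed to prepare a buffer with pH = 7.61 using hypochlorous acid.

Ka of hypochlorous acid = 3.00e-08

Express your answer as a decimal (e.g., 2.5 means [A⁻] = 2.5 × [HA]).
[A⁻]/[HA] = 1.222

pKa = −log(3.00e-08) = 7.5229. pH = pKa + log([A⁻]/[HA]). 7.61 = 7.5229 + log(ratio). log(ratio) = 7.61 − 7.5229 = 0.0871. ratio = 10^(0.0871) = 1.222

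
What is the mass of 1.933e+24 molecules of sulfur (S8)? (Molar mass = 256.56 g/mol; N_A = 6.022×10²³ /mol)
Moles = 1.933e+24 ÷ 6.022×10²³ = 3.2099 mol
Mass = 3.2099 mol × 256.56 g/mol = 823.5 g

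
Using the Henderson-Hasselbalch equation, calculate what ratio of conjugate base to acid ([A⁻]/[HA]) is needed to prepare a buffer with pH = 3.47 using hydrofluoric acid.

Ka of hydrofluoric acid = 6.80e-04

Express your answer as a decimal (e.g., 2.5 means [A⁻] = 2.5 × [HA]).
[A⁻]/[HA] = 2.007

pKa = −log(6.80e-04) = 3.1675. pH = pKa + log([A⁻]/[HA]). 3.47 = 3.1675 + log(ratio). log(ratio) = 3.47 − 3.1675 = 0.3025. ratio = 10^(0.3025) = 2.007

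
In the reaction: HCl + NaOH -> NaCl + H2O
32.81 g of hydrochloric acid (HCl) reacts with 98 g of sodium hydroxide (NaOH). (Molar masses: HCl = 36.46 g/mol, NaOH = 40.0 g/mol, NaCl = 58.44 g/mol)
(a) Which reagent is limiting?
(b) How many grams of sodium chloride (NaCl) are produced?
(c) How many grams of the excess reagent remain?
(a) HCl, (b) 52.59 g, (c) 62 g

Moles of HCl = 32.81 g ÷ 36.46 g/mol = 0.89989 mol
Moles of NaOH = 98 g ÷ 40.0 g/mol = 2.45 mol
Moles ÷ coefficient: HCl: 0.89989/1 = 0.8999, NaOH: 2.45/1 = 2.45
(a) HCl has the smaller value, so HCl is the limiting reagent.
(b) Moles of NaCl = 0.89989 mol HCl × (1/1) = 0.89989 mol; mass = 0.89989 mol × 58.44 g/mol = 52.59 g
(c) NaOH consumed = 0.89989 × (1/1) = 0.89989 mol; remaining = 2.45 − 0.89989 = 1.55011 mol; mass = 1.55011 mol × 40.0 g/mol = 62 g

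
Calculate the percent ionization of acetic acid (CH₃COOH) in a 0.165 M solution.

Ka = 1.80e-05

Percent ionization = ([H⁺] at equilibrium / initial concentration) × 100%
Percent ionization = 1.04%

Let x = [H⁺]. Ka = x²/(C - x) ⇒ x² + (1.80e-05)x - (1.80e-05)(0.165) = 0. x = 1.7144e-03. Percent = (1.7144e-03/0.165) × 100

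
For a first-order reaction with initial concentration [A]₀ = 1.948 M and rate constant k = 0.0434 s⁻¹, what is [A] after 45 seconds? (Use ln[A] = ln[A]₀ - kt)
0.2763 M

ln[A] = ln[A]₀ - k·t = ln(1.948) - (0.0434)·(45) = 0.6668 - 1.9530 = -1.2862
[A] = e^(-1.2862) = 0.2763 M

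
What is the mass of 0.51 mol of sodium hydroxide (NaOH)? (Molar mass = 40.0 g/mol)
Mass = 0.51 mol × 40.0 g/mol = 20.4 g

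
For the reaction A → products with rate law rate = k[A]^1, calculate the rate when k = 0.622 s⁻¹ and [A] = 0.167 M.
0.1039 M/s

rate = k·[A]^1 = 0.622·(0.167)^1 = 0.622·0.167 = 0.1039 M/s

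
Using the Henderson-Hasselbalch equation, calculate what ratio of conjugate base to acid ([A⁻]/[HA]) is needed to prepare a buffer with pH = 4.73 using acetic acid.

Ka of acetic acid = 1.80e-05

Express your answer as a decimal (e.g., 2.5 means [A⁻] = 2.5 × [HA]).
[A⁻]/[HA] = 0.967

pKa = −log(1.80e-05) = 4.7447. pH = pKa + log([A⁻]/[HA]). 4.73 = 4.7447 + log(ratio). log(ratio) = 4.73 − 4.7447 = -0.0147. ratio = 10^(-0.0147) = 0.967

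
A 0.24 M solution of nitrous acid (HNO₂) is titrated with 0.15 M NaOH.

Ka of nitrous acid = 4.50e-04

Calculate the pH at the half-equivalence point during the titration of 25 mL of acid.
pH = pKa = 3.35

At the half-equivalence point, [HA] = [A⁻], so by Henderson–Hasselbalch pH = pKa + log(1) = pKa.
pKa = −log(4.50e-04) = 3.35.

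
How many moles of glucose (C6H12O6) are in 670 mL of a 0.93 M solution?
Moles = Molarity × Volume (L)
Moles = 0.93 M × 0.67 L = 0.6231 mol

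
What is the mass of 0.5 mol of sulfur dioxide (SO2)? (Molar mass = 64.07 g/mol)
Mass = 0.5 mol × 64.07 g/mol = 32.03 g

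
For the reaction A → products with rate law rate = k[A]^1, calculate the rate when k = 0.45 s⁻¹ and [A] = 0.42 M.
0.189 M/s

rate = k·[A]^1 = 0.45·(0.42)^1 = 0.45·0.42 = 0.189 M/s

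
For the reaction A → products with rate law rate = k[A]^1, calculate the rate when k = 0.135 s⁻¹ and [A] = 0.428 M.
0.05778 M/s

rate = k·[A]^1 = 0.135·(0.428)^1 = 0.135·0.428 = 0.05778 M/s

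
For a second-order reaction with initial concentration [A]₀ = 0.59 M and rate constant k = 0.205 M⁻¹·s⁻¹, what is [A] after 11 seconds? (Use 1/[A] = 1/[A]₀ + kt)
0.2532 M

1/[A] = 1/[A]₀ + k·t = 1/0.59 + (0.205)·(11) = 1.6949 + 2.2550 = 3.9499
[A] = 1/3.9499 = 0.2532 M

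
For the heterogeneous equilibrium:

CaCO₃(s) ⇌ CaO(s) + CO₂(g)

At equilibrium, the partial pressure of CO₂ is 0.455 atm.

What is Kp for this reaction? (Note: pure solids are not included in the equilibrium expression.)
K_p = 0.455

Solids (CaCO₃, CaO) have activity 1 and are excluded.
Kp = P(CO₂) = 0.455.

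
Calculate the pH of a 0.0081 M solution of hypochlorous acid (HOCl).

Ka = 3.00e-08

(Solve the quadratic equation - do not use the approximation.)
pH = 4.81

x² + Ka×x - Ka×C = 0. Using quadratic formula: [H⁺] = 1.5573e-05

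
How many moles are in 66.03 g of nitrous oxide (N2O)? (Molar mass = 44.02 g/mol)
Moles = 66.03 g ÷ 44.02 g/mol = 1.5 mol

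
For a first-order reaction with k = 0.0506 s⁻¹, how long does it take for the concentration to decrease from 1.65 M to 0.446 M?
25.85 s

From ln[A] = ln[A]₀ - k·t: t = ln([A]₀/[A])/k = ln(1.65/0.446)/0.0506 = ln(3.6996)/0.0506 = 1.3082/0.0506 = 25.85 s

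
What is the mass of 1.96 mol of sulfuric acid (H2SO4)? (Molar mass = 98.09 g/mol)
Mass = 1.96 mol × 98.09 g/mol = 192.3 g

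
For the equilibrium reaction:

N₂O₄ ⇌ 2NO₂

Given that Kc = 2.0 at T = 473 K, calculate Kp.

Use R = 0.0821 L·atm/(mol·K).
K_p = 77.6666

Δn = (moles gaseous products) − (moles gaseous reactants) = 1
T = 473 K; RT = 0.0821 × 473 = 38.8333
Kp = Kc·(RT)^Δn = 2.0 × (38.8333)^1 = 2.0 × 38.8333 = 77.6666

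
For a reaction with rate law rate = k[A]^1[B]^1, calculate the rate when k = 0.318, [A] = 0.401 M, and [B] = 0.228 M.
0.02907 M/s

rate = k·[A]^1·[B]^1 = 0.318·(0.401)^1·(0.228)^1 = 0.318·0.401·0.228 = 0.02907 M/s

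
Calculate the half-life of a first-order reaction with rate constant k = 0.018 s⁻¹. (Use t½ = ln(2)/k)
38.51 s

t½ = ln(2)/k = 0.6931/0.018 = 38.51 s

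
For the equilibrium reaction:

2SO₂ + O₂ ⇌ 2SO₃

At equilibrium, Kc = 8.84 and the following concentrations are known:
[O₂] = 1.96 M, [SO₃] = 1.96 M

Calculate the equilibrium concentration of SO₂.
[SO₂] = 0.4709 M

Kc = ([SO₃]^2) / ([SO₂]^2 × [O₂]) = 8.84
[SO₂]^2 = (product terms)/(Kc · other reactant terms) = 3.8416 / (8.84 · 1.96) = 0.22172
[SO₂] = (0.22172)^(1/2) = 0.4709 M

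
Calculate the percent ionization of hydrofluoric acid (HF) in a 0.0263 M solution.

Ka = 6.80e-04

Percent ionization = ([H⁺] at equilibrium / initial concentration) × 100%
Percent ionization = 14.8%

Let x = [H⁺]. Ka = x²/(C - x) ⇒ x² + (6.80e-04)x - (6.80e-04)(0.0263) = 0. x = 3.9026e-03. Percent = (3.9026e-03/0.0263) × 100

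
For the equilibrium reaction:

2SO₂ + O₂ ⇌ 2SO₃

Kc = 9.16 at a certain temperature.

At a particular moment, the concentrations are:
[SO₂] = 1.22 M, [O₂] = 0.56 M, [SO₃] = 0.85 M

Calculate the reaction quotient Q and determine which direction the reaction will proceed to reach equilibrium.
Q = 0.867, Q < K, reaction proceeds forward (toward products)

Q = ([SO₃]^2) / ([SO₂]^2 × [O₂])
  = ((0.85)^2) / ((1.22)^2·(0.56)) = 0.7225/0.8335 = 0.8668
Since Q = 0.8668 < Kc = 9.16, the reaction proceeds forward (toward products) to reach equilibrium.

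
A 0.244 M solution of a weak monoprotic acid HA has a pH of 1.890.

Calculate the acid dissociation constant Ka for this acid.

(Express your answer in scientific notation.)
K_a = 7.18e-04

[H⁺] = 10^(−pH) = 10^(−1.890) = 1.288e-02 M. For HA ⇌ H⁺ + A⁻, Ka = x²/(C − x) = (1.288e-02)²/(0.244 − 1.288e-02) = 7.18e-04.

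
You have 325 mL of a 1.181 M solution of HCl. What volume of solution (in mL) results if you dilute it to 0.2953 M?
Using M₁V₁ = M₂V₂:
1.181 × 325 = 0.2953 × V₂
V₂ = (1.181 × 325) / 0.2953 = 1300 mL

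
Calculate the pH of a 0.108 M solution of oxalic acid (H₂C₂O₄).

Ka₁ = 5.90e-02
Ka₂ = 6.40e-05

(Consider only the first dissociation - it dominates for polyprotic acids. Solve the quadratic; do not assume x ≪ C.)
pH = 1.25

x² + Ka₁·x − Ka₁·C = 0 with Ka₁ = 5.90e-02, C = 0.108.
x = (−Ka₁ + √(Ka₁² + 4·Ka₁·C))/2 = 5.5601e-02 M, so pH = 1.25.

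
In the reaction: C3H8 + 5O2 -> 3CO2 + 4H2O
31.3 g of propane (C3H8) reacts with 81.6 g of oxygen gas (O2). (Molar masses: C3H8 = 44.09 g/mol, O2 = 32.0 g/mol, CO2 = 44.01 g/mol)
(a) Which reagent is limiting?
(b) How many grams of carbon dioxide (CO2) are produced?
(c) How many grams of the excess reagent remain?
(a) O2, (b) 67.34 g, (c) 8.814 g

Moles of C3H8 = 31.3 g ÷ 44.09 g/mol = 0.709912 mol
Moles of O2 = 81.6 g ÷ 32.0 g/mol = 2.55 mol
Moles ÷ coefficient: C3H8: 0.709912/1 = 0.7099, O2: 2.55/5 = 0.51
(a) O2 has the smaller value, so O2 is the limiting reagent.
(b) Moles of CO2 = 2.55 mol O2 × (3/5) = 1.53 mol; mass = 1.53 mol × 44.01 g/mol = 67.34 g
(c) C3H8 consumed = 2.55 × (1/5) = 0.51 mol; remaining = 0.709912 − 0.51 = 0.199912 mol; mass = 0.199912 mol × 44.09 g/mol = 8.814 g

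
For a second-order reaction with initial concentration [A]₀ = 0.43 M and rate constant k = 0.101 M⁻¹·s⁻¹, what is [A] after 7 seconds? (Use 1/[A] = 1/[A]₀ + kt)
0.3298 M

1/[A] = 1/[A]₀ + k·t = 1/0.43 + (0.101)·(7) = 2.3256 + 0.7070 = 3.0326
[A] = 1/3.0326 = 0.3298 M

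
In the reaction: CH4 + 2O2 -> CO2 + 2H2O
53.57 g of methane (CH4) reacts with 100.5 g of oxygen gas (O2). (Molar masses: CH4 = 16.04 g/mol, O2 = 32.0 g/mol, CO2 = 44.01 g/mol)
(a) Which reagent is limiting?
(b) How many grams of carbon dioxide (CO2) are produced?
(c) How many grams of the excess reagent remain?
(a) O2, (b) 69.11 g, (c) 28.38 g

Moles of CH4 = 53.57 g ÷ 16.04 g/mol = 3.33978 mol
Moles of O2 = 100.5 g ÷ 32.0 g/mol = 3.14062 mol
Moles ÷ coefficient: CH4: 3.33978/1 = 3.34, O2: 3.14062/2 = 1.57
(a) O2 has the smaller value, so O2 is the limiting reagent.
(b) Moles of CO2 = 3.14062 mol O2 × (1/2) = 1.57031 mol; mass = 1.57031 mol × 44.01 g/mol = 69.11 g
(c) CH4 consumed = 3.14062 × (1/2) = 1.57031 mol; remaining = 3.33978 − 1.57031 = 1.76946 mol; mass = 1.76946 mol × 16.04 g/mol = 28.38 g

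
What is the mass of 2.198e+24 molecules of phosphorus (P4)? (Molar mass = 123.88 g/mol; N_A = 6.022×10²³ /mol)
Moles = 2.198e+24 ÷ 6.022×10²³ = 3.64995 mol
Mass = 3.64995 mol × 123.88 g/mol = 452.2 g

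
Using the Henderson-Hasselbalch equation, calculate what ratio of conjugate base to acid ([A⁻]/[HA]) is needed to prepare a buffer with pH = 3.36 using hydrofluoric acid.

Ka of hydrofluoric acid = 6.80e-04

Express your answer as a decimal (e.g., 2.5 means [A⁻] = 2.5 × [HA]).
[A⁻]/[HA] = 1.558

pKa = −log(6.80e-04) = 3.1675. pH = pKa + log([A⁻]/[HA]). 3.36 = 3.1675 + log(ratio). log(ratio) = 3.36 − 3.1675 = 0.1925. ratio = 10^(0.1925) = 1.558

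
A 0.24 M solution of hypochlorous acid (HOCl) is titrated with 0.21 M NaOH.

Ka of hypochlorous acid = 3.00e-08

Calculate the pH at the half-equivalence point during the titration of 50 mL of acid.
pH = pKa = 7.52

At the half-equivalence point, [HA] = [A⁻], so by Henderson–Hasselbalch pH = pKa + log(1) = pKa.
pKa = −log(3.00e-08) = 7.52.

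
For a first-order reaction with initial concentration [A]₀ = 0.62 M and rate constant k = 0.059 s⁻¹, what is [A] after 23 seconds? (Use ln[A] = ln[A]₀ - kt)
0.1596 M

ln[A] = ln[A]₀ - k·t = ln(0.62) - (0.059)·(23) = -0.4780 - 1.3570 = -1.8350
[A] = e^(-1.8350) = 0.1596 M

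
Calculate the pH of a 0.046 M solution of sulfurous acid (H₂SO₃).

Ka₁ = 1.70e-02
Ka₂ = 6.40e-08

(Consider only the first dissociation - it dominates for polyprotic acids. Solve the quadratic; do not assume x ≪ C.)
pH = 1.68

x² + Ka₁·x − Ka₁·C = 0 with Ka₁ = 1.70e-02, C = 0.046.
x = (−Ka₁ + √(Ka₁² + 4·Ka₁·C))/2 = 2.0728e-02 M, so pH = 1.68.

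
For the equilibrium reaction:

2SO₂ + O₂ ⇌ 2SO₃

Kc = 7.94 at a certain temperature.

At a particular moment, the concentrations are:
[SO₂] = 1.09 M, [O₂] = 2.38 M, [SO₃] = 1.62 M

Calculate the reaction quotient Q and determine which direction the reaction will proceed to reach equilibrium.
Q = 0.928, Q < K, reaction proceeds forward (toward products)

Q = ([SO₃]^2) / ([SO₂]^2 × [O₂])
  = ((1.62)^2) / ((1.09)^2·(2.38)) = 2.6244/2.8277 = 0.9281
Since Q = 0.9281 < Kc = 7.94, the reaction proceeds forward (toward products) to reach equilibrium.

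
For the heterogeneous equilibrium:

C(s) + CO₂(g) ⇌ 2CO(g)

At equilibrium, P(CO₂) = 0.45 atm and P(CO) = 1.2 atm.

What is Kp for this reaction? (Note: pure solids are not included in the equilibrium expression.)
K_p = 3.200

Solid C is excluded.
Kp = P(CO)²/P(CO₂) = (1.2)²/0.45 = 1.44/0.45 = 3.200.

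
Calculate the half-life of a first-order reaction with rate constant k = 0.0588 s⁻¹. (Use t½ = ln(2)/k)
11.79 s

t½ = ln(2)/k = 0.6931/0.0588 = 11.79 s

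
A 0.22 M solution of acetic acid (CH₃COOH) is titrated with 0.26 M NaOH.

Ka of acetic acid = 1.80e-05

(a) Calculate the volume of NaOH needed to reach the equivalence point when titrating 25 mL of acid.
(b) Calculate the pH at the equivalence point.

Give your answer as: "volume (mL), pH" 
V = 21.2 mL, pH = 8.91

(a) At equivalence: moles acid = moles base.
moles acid = 0.22 × 0.025 = 0.0055 mol; V_NaOH = 0.0055/0.26 = 0.02115 L = 21.2 mL.
(b) At equivalence, all acid → conjugate base A⁻ at [A⁻] = 0.0055/0.04615 = 0.1192 M.
Kb = Kw/Ka = 1.0e-14/1.80e-05 = 5.556e-10; [OH⁻] = √(Kb·[A⁻]) = 8.137e-06; pOH = 5.09; pH = 14 − pOH = 8.91.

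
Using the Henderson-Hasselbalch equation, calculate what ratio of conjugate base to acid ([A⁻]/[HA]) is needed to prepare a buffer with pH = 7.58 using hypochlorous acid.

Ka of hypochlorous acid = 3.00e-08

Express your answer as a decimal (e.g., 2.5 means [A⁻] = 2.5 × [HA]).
[A⁻]/[HA] = 1.141

pKa = −log(3.00e-08) = 7.5229. pH = pKa + log([A⁻]/[HA]). 7.58 = 7.5229 + log(ratio). log(ratio) = 7.58 − 7.5229 = 0.0571. ratio = 10^(0.0571) = 1.141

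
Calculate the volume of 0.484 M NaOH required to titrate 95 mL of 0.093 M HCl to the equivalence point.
V_{base} = 18.3 mL

At equivalence: moles acid = moles base.
moles HCl = 0.093 M × 0.095 L = 0.008835 mol
V_NaOH = 0.008835 mol ÷ 0.484 M = 0.01825 L = 18.3 mL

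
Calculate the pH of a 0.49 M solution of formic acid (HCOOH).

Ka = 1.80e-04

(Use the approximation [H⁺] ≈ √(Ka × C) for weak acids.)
pH = 2.03

[H⁺] = √(Ka × C) = √(1.80e-04 × 0.49) = 9.3915e-03. pH = -log(9.3915e-03)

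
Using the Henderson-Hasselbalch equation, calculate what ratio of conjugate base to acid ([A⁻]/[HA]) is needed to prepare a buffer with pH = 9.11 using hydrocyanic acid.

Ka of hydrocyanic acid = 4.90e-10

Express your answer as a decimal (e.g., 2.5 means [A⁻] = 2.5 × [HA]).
[A⁻]/[HA] = 0.631

pKa = −log(4.90e-10) = 9.3098. pH = pKa + log([A⁻]/[HA]). 9.11 = 9.3098 + log(ratio). log(ratio) = 9.11 − 9.3098 = -0.1998. ratio = 10^(-0.1998) = 0.631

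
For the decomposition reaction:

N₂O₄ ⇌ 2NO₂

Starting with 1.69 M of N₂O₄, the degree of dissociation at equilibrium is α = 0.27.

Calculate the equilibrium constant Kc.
K_c = 0.6751

x = α·[A]₀ = 0.27 × 1.69 = 0.4563 M dissociated.
At eq: [N₂O₄] = 1.69 − 0.4563 = 1.234 M; [NO₂] = 2x = 0.9126 M.
Kc = [NO₂]²/[N₂O₄] = (0.9126)²/1.234 = 0.6751.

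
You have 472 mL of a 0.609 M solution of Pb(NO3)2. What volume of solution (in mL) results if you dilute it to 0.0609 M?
Using M₁V₁ = M₂V₂:
0.609 × 472 = 0.0609 × V₂
V₂ = (0.609 × 472) / 0.0609 = 4720 mL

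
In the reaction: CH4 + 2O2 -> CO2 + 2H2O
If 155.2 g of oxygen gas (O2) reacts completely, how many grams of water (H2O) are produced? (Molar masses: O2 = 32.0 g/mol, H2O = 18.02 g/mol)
Moles of O2 = 155.2 g ÷ 32.0 g/mol = 4.85 mol
Mole ratio: 2 mol H2O / 2 mol O2
Moles of H2O = 4.85 × (2/2) = 4.85 mol
Mass of H2O = 4.85 mol × 18.02 g/mol = 87.4 g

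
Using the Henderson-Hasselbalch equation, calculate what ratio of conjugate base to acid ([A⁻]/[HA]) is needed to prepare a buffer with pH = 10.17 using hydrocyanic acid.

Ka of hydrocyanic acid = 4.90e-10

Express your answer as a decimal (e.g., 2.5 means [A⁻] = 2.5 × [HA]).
[A⁻]/[HA] = 7.248

pKa = −log(4.90e-10) = 9.3098. pH = pKa + log([A⁻]/[HA]). 10.17 = 9.3098 + log(ratio). log(ratio) = 10.17 − 9.3098 = 0.8602. ratio = 10^(0.8602) = 7.248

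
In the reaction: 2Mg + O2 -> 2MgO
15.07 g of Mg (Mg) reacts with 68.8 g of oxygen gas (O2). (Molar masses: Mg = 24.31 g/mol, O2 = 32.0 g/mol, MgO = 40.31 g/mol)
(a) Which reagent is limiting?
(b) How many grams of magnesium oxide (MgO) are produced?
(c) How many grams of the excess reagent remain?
(a) Mg, (b) 24.99 g, (c) 58.88 g

Moles of Mg = 15.07 g ÷ 24.31 g/mol = 0.61991 mol
Moles of O2 = 68.8 g ÷ 32.0 g/mol = 2.15 mol
Moles ÷ coefficient: Mg: 0.61991/2 = 0.31, O2: 2.15/1 = 2.15
(a) Mg has the smaller value, so Mg is the limiting reagent.
(b) Moles of MgO = 0.61991 mol Mg × (2/2) = 0.61991 mol; mass = 0.61991 mol × 40.31 g/mol = 24.99 g
(c) O2 consumed = 0.61991 × (1/2) = 0.309955 mol; remaining = 2.15 − 0.309955 = 1.84005 mol; mass = 1.84005 mol × 32.0 g/mol = 58.88 g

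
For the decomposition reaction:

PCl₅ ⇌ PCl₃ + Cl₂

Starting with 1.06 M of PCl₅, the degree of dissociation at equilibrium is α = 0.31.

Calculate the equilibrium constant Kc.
K_c = 0.1476

x = α·[A]₀ = 0.31 × 1.06 = 0.3286 M dissociated.
At eq: [PCl₅] = 1.06 − 0.3286 = 0.7314 M; [PCl₃] = [Cl₂] = x = 0.3286 M.
Kc = [PCl₃][Cl₂]/[PCl₅] = (0.3286)²/0.7314 = 0.1476.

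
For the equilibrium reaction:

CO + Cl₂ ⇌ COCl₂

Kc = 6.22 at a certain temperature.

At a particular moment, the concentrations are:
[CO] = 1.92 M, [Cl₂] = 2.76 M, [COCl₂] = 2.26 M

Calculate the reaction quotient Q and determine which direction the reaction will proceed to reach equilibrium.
Q = 0.426, Q < K, reaction proceeds forward (toward products)

Q = ([COCl₂]) / ([CO] × [Cl₂])
  = ((2.26)) / ((1.92)·(2.76)) = 2.26/5.2992 = 0.4265
Since Q = 0.4265 < Kc = 6.22, the reaction proceeds forward (toward products) to reach equilibrium.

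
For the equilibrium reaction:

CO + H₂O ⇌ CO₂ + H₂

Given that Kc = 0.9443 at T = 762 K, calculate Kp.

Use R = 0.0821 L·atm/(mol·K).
K_p = 0.9443

Δn = (moles gaseous products) − (moles gaseous reactants) = 0
T = 762 K; RT = 0.0821 × 762 = 62.5602
Kp = Kc·(RT)^Δn = 0.9443 × (62.5602)^0 = 0.9443 × 1 = 0.9443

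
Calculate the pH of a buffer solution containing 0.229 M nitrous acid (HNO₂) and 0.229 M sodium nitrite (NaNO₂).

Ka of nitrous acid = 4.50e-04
pH = 3.35

pKa = -log(4.50e-04) = 3.35. pH = pKa + log([A⁻]/[HA]) = 3.35 + log(0.229/0.229)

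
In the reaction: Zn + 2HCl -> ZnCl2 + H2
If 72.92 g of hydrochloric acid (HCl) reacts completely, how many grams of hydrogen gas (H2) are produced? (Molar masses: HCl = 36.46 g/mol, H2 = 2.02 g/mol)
Moles of HCl = 72.92 g ÷ 36.46 g/mol = 2 mol
Mole ratio: 1 mol H2 / 2 mol HCl
Moles of H2 = 2 × (1/2) = 1 mol
Mass of H2 = 1 mol × 2.02 g/mol = 2.02 g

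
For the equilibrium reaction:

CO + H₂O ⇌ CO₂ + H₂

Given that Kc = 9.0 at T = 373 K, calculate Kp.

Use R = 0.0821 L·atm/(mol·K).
K_p = 9.0000

Δn = (moles gaseous products) − (moles gaseous reactants) = 0
T = 373 K; RT = 0.0821 × 373 = 30.6233
Kp = Kc·(RT)^Δn = 9.0 × (30.6233)^0 = 9.0 × 1 = 9.0000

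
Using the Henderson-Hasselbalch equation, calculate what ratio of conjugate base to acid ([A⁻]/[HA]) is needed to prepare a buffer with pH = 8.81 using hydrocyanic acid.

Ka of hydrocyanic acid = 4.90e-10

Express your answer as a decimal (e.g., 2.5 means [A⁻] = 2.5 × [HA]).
[A⁻]/[HA] = 0.316

pKa = −log(4.90e-10) = 9.3098. pH = pKa + log([A⁻]/[HA]). 8.81 = 9.3098 + log(ratio). log(ratio) = 8.81 − 9.3098 = -0.4998. ratio = 10^(-0.4998) = 0.316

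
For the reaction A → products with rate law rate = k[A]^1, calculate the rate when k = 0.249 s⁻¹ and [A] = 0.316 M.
0.07868 M/s

rate = k·[A]^1 = 0.249·(0.316)^1 = 0.249·0.316 = 0.07868 M/s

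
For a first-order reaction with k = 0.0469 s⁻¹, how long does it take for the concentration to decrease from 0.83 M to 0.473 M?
11.99 s

From ln[A] = ln[A]₀ - k·t: t = ln([A]₀/[A])/k = ln(0.83/0.473)/0.0469 = ln(1.7548)/0.0469 = 0.5623/0.0469 = 11.99 s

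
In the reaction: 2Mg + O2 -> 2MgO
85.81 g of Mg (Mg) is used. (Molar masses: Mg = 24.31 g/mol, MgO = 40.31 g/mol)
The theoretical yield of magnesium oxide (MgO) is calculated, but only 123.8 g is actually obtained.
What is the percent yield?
Moles of Mg = 85.81 g ÷ 24.31 g/mol = 3.52982 mol
Mole ratio: 2 mol MgO / 2 mol Mg
Moles of MgO = 3.52982 × (2/2) = 3.52982 mol
Theoretical yield = 3.52982 mol × 40.31 g/mol = 142.29 g
Actual yield = 123.8 g
Percent yield = (123.8 / 142.29) × 100% = 87.0%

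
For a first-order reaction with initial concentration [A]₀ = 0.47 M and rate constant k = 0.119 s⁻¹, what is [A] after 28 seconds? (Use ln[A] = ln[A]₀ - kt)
0.0168 M

ln[A] = ln[A]₀ - k·t = ln(0.47) - (0.119)·(28) = -0.7550 - 3.3320 = -4.0870
[A] = e^(-4.0870) = 0.0168 M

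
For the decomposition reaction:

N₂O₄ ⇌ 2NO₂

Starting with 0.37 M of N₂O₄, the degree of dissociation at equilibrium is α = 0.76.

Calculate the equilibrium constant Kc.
K_c = 3.5619

x = α·[A]₀ = 0.76 × 0.37 = 0.2812 M dissociated.
At eq: [N₂O₄] = 0.37 − 0.2812 = 0.0888 M; [NO₂] = 2x = 0.5624 M.
Kc = [NO₂]²/[N₂O₄] = (0.5624)²/0.0888 = 3.562.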